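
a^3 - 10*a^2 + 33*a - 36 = (a - 4)*(a - 3)^2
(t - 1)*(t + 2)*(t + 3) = t^3 + 4*t^2 + t - 6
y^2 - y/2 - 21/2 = (y - 7/2)*(y + 3)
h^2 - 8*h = h*(h - 8)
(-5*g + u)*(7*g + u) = -35*g^2 + 2*g*u + u^2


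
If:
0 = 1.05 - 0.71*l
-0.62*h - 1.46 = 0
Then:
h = -2.35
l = 1.48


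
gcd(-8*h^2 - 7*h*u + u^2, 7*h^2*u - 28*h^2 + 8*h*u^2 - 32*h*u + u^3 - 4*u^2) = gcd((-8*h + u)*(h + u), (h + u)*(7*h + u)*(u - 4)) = h + u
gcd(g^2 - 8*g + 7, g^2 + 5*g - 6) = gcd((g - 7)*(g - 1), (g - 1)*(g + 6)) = g - 1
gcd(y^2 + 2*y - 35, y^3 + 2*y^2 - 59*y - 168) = y + 7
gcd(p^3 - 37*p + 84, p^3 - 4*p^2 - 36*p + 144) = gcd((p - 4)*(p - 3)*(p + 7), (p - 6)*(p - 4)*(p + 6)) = p - 4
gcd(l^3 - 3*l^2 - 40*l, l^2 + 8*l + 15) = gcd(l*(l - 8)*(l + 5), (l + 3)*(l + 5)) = l + 5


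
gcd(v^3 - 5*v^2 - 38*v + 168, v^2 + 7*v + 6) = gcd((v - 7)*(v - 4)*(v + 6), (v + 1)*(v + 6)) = v + 6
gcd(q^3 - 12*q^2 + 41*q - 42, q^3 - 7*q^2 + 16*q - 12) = q^2 - 5*q + 6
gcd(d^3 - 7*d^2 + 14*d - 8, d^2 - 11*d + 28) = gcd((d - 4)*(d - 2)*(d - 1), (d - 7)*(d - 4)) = d - 4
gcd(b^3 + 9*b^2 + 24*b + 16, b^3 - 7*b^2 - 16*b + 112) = b + 4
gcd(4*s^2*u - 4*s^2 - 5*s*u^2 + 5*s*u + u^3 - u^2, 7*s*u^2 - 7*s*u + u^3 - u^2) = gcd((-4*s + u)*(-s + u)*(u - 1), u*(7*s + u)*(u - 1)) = u - 1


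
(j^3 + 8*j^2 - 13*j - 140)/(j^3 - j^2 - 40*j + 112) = (j + 5)/(j - 4)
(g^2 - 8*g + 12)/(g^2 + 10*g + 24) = (g^2 - 8*g + 12)/(g^2 + 10*g + 24)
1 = 1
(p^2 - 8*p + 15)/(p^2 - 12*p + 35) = (p - 3)/(p - 7)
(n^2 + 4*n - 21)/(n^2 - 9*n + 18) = (n + 7)/(n - 6)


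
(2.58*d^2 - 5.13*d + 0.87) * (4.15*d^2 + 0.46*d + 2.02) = 10.707*d^4 - 20.1027*d^3 + 6.4623*d^2 - 9.9624*d + 1.7574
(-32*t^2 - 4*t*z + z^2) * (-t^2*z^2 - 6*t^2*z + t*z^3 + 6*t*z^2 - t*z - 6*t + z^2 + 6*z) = 32*t^4*z^2 + 192*t^4*z - 28*t^3*z^3 - 168*t^3*z^2 + 32*t^3*z + 192*t^3 - 5*t^2*z^4 - 30*t^2*z^3 - 28*t^2*z^2 - 168*t^2*z + t*z^5 + 6*t*z^4 - 5*t*z^3 - 30*t*z^2 + z^4 + 6*z^3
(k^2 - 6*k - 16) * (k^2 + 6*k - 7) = k^4 - 59*k^2 - 54*k + 112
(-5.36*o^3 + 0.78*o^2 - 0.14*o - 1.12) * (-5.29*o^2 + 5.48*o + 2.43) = 28.3544*o^5 - 33.499*o^4 - 8.0098*o^3 + 7.053*o^2 - 6.4778*o - 2.7216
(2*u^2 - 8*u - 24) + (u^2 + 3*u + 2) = 3*u^2 - 5*u - 22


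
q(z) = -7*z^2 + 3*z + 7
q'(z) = 3 - 14*z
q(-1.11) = -4.95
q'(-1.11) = 18.54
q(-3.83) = -107.17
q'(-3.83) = 56.62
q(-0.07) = 6.76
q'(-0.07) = 3.98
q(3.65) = -75.31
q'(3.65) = -48.10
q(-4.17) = -127.23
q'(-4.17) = 61.38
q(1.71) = -8.34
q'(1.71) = -20.94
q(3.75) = -80.19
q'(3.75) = -49.50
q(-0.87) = -0.91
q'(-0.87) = 15.18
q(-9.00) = -587.00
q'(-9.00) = 129.00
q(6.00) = -227.00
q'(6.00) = -81.00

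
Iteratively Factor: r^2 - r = (r - 1)*(r)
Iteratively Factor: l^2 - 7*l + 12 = (l - 3)*(l - 4)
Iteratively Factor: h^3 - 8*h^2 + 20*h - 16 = (h - 2)*(h^2 - 6*h + 8) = (h - 4)*(h - 2)*(h - 2)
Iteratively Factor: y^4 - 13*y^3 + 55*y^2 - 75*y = (y - 5)*(y^3 - 8*y^2 + 15*y) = (y - 5)^2*(y^2 - 3*y) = y*(y - 5)^2*(y - 3)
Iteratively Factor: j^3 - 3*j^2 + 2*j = (j)*(j^2 - 3*j + 2) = j*(j - 2)*(j - 1)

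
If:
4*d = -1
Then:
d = -1/4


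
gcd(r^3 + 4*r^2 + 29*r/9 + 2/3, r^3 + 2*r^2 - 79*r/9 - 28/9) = r + 1/3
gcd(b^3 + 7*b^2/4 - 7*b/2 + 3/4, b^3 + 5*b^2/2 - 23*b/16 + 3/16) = b^2 + 11*b/4 - 3/4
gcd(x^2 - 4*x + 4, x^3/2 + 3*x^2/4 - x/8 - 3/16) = 1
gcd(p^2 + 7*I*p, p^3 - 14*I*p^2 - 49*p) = p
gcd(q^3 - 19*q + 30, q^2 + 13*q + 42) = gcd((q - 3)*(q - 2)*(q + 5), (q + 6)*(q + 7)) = 1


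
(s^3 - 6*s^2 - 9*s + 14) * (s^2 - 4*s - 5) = s^5 - 10*s^4 + 10*s^3 + 80*s^2 - 11*s - 70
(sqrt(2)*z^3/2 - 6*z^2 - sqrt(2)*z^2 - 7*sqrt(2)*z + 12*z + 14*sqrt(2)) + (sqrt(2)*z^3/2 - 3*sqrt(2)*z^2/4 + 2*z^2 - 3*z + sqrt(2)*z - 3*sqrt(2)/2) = sqrt(2)*z^3 - 4*z^2 - 7*sqrt(2)*z^2/4 - 6*sqrt(2)*z + 9*z + 25*sqrt(2)/2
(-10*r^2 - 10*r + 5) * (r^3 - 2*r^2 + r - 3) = -10*r^5 + 10*r^4 + 15*r^3 + 10*r^2 + 35*r - 15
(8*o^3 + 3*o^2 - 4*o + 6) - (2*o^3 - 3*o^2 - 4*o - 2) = 6*o^3 + 6*o^2 + 8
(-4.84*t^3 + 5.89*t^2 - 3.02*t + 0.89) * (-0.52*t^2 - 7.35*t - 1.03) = 2.5168*t^5 + 32.5112*t^4 - 36.7359*t^3 + 15.6675*t^2 - 3.4309*t - 0.9167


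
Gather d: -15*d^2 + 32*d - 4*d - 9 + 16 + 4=-15*d^2 + 28*d + 11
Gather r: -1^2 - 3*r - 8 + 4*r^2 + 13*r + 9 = 4*r^2 + 10*r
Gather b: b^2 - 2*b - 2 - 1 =b^2 - 2*b - 3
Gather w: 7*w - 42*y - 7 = 7*w - 42*y - 7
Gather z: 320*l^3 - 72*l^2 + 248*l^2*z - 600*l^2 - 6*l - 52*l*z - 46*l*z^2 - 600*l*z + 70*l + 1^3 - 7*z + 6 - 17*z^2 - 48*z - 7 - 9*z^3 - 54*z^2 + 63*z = 320*l^3 - 672*l^2 + 64*l - 9*z^3 + z^2*(-46*l - 71) + z*(248*l^2 - 652*l + 8)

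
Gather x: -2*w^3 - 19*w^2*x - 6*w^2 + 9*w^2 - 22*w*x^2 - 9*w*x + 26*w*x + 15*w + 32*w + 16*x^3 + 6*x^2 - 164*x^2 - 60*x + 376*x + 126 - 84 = -2*w^3 + 3*w^2 + 47*w + 16*x^3 + x^2*(-22*w - 158) + x*(-19*w^2 + 17*w + 316) + 42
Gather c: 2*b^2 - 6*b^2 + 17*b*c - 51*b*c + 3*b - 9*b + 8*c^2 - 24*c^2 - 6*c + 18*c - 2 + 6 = -4*b^2 - 6*b - 16*c^2 + c*(12 - 34*b) + 4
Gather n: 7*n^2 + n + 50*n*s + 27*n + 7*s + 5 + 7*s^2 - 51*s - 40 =7*n^2 + n*(50*s + 28) + 7*s^2 - 44*s - 35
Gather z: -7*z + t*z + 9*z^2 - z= 9*z^2 + z*(t - 8)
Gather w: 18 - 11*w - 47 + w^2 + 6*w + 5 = w^2 - 5*w - 24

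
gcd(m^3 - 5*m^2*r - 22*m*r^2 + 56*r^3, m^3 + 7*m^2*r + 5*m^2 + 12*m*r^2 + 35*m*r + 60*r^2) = m + 4*r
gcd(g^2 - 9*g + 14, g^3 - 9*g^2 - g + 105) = g - 7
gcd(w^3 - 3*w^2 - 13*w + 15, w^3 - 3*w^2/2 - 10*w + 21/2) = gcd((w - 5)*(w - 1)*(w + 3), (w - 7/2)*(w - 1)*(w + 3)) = w^2 + 2*w - 3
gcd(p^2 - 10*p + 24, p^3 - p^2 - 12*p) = p - 4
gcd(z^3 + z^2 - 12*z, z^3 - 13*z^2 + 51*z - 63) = z - 3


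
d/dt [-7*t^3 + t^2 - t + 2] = -21*t^2 + 2*t - 1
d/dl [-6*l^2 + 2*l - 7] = 2 - 12*l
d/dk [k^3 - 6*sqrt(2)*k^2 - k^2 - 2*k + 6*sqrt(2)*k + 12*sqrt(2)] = 3*k^2 - 12*sqrt(2)*k - 2*k - 2 + 6*sqrt(2)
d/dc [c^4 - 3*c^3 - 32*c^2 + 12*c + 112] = 4*c^3 - 9*c^2 - 64*c + 12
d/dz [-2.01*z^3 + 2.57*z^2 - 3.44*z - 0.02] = -6.03*z^2 + 5.14*z - 3.44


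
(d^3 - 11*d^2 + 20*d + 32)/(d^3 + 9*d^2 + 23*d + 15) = (d^2 - 12*d + 32)/(d^2 + 8*d + 15)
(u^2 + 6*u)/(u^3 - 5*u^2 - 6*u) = (u + 6)/(u^2 - 5*u - 6)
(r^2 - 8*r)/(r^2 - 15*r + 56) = r/(r - 7)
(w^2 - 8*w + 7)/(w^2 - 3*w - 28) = (w - 1)/(w + 4)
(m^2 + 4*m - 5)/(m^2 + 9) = (m^2 + 4*m - 5)/(m^2 + 9)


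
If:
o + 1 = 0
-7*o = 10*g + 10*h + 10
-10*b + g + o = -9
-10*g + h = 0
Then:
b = 877/1100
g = -3/110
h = -3/11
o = -1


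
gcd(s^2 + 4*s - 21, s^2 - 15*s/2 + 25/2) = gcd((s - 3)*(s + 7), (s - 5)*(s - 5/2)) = 1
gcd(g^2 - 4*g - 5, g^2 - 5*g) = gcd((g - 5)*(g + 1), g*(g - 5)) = g - 5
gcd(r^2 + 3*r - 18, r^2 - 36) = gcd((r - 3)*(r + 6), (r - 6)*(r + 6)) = r + 6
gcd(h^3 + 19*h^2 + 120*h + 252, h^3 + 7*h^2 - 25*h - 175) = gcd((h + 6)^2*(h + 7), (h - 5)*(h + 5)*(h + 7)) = h + 7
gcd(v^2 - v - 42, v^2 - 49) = v - 7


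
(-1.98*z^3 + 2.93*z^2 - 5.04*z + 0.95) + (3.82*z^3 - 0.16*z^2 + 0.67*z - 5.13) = 1.84*z^3 + 2.77*z^2 - 4.37*z - 4.18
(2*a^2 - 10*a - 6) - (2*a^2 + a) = -11*a - 6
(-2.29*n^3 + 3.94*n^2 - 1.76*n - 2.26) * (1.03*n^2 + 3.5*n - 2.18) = -2.3587*n^5 - 3.9568*n^4 + 16.9694*n^3 - 17.077*n^2 - 4.0732*n + 4.9268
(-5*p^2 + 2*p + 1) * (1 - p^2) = 5*p^4 - 2*p^3 - 6*p^2 + 2*p + 1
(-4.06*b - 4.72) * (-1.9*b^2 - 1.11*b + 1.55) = 7.714*b^3 + 13.4746*b^2 - 1.0538*b - 7.316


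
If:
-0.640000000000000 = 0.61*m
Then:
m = -1.05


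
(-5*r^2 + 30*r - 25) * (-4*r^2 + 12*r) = 20*r^4 - 180*r^3 + 460*r^2 - 300*r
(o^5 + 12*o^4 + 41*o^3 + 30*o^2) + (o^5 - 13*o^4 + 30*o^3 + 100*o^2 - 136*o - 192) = 2*o^5 - o^4 + 71*o^3 + 130*o^2 - 136*o - 192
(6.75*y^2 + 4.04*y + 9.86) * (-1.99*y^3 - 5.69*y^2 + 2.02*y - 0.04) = -13.4325*y^5 - 46.4471*y^4 - 28.974*y^3 - 48.2126*y^2 + 19.7556*y - 0.3944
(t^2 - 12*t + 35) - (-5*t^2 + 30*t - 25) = 6*t^2 - 42*t + 60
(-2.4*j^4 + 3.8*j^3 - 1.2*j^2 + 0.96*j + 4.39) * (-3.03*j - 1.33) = 7.272*j^5 - 8.322*j^4 - 1.418*j^3 - 1.3128*j^2 - 14.5785*j - 5.8387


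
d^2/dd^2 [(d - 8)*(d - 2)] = 2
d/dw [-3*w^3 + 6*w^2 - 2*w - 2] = -9*w^2 + 12*w - 2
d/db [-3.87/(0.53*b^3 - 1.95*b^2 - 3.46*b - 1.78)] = (6.1533*b^2 - 15.093*b - 13.3902)/(-0.53*b^3 + 1.95*b^2 + 3.46*b + 1.78)^2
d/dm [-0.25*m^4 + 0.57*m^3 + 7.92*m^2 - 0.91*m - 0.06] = -1.0*m^3 + 1.71*m^2 + 15.84*m - 0.91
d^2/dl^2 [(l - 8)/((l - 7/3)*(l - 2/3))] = 162*(9*l^3 - 216*l^2 + 606*l - 494)/(729*l^6 - 6561*l^5 + 23085*l^4 - 40095*l^3 + 35910*l^2 - 15876*l + 2744)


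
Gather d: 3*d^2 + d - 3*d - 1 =3*d^2 - 2*d - 1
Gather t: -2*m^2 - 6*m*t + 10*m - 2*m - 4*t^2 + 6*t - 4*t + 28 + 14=-2*m^2 + 8*m - 4*t^2 + t*(2 - 6*m) + 42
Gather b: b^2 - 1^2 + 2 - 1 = b^2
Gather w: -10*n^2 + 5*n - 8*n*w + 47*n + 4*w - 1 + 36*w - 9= -10*n^2 + 52*n + w*(40 - 8*n) - 10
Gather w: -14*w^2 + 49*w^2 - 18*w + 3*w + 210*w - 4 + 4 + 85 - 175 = 35*w^2 + 195*w - 90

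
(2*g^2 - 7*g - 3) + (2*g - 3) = 2*g^2 - 5*g - 6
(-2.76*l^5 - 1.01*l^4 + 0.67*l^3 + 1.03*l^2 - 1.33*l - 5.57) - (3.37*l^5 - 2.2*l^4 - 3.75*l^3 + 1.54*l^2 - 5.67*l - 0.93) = -6.13*l^5 + 1.19*l^4 + 4.42*l^3 - 0.51*l^2 + 4.34*l - 4.64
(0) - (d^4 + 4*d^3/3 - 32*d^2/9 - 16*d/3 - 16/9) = -d^4 - 4*d^3/3 + 32*d^2/9 + 16*d/3 + 16/9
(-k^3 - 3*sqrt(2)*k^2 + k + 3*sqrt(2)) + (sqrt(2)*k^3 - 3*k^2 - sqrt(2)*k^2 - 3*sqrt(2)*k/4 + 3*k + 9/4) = -k^3 + sqrt(2)*k^3 - 4*sqrt(2)*k^2 - 3*k^2 - 3*sqrt(2)*k/4 + 4*k + 9/4 + 3*sqrt(2)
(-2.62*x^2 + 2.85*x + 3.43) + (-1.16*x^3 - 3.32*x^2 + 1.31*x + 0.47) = -1.16*x^3 - 5.94*x^2 + 4.16*x + 3.9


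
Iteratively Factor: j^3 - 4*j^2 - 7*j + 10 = (j + 2)*(j^2 - 6*j + 5) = (j - 1)*(j + 2)*(j - 5)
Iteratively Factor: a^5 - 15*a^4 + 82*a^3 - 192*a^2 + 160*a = (a - 2)*(a^4 - 13*a^3 + 56*a^2 - 80*a) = a*(a - 2)*(a^3 - 13*a^2 + 56*a - 80) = a*(a - 5)*(a - 2)*(a^2 - 8*a + 16) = a*(a - 5)*(a - 4)*(a - 2)*(a - 4)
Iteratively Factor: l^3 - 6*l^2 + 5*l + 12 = (l - 3)*(l^2 - 3*l - 4) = (l - 4)*(l - 3)*(l + 1)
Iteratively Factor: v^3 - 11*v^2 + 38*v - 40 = (v - 2)*(v^2 - 9*v + 20) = (v - 5)*(v - 2)*(v - 4)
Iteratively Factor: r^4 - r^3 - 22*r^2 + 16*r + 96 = (r + 4)*(r^3 - 5*r^2 - 2*r + 24) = (r + 2)*(r + 4)*(r^2 - 7*r + 12) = (r - 3)*(r + 2)*(r + 4)*(r - 4)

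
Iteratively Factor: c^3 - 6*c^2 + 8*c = (c)*(c^2 - 6*c + 8) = c*(c - 2)*(c - 4)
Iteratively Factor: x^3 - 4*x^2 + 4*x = (x - 2)*(x^2 - 2*x) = (x - 2)^2*(x)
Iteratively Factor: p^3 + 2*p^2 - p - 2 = (p - 1)*(p^2 + 3*p + 2) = (p - 1)*(p + 1)*(p + 2)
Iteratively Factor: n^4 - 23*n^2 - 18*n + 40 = (n - 5)*(n^3 + 5*n^2 + 2*n - 8) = (n - 5)*(n - 1)*(n^2 + 6*n + 8) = (n - 5)*(n - 1)*(n + 2)*(n + 4)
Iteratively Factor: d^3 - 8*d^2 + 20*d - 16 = (d - 2)*(d^2 - 6*d + 8) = (d - 2)^2*(d - 4)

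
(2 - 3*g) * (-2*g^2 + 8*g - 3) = 6*g^3 - 28*g^2 + 25*g - 6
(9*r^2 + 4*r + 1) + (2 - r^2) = 8*r^2 + 4*r + 3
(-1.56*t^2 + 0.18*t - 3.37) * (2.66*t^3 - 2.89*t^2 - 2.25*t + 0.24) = -4.1496*t^5 + 4.9872*t^4 - 5.9744*t^3 + 8.9599*t^2 + 7.6257*t - 0.8088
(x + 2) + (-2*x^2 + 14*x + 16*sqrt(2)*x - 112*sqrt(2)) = -2*x^2 + 15*x + 16*sqrt(2)*x - 112*sqrt(2) + 2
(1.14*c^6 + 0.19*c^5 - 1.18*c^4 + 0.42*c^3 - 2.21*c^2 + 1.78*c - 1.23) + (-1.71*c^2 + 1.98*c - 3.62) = 1.14*c^6 + 0.19*c^5 - 1.18*c^4 + 0.42*c^3 - 3.92*c^2 + 3.76*c - 4.85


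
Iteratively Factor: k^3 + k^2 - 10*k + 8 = (k - 1)*(k^2 + 2*k - 8) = (k - 1)*(k + 4)*(k - 2)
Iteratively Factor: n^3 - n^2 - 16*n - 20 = (n + 2)*(n^2 - 3*n - 10) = (n - 5)*(n + 2)*(n + 2)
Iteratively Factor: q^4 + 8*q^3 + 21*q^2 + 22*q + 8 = (q + 4)*(q^3 + 4*q^2 + 5*q + 2) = (q + 1)*(q + 4)*(q^2 + 3*q + 2) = (q + 1)^2*(q + 4)*(q + 2)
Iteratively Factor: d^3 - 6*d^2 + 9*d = (d)*(d^2 - 6*d + 9) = d*(d - 3)*(d - 3)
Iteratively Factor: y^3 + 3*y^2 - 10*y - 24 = (y + 2)*(y^2 + y - 12) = (y - 3)*(y + 2)*(y + 4)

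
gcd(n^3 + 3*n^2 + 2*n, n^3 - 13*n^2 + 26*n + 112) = n + 2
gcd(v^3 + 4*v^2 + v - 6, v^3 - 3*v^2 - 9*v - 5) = 1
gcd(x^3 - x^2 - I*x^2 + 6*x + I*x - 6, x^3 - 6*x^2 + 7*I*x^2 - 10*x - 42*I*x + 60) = x + 2*I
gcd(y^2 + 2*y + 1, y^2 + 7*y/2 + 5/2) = y + 1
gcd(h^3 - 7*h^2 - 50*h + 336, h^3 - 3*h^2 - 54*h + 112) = h^2 - h - 56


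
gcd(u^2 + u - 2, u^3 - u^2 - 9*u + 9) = u - 1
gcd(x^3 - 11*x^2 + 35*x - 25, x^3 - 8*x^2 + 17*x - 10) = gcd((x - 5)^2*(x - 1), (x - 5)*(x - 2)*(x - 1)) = x^2 - 6*x + 5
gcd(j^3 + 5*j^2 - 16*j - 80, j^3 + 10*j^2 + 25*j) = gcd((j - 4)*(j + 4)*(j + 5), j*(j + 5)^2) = j + 5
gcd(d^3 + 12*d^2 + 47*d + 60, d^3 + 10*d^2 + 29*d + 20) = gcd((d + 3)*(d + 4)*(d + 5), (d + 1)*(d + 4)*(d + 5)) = d^2 + 9*d + 20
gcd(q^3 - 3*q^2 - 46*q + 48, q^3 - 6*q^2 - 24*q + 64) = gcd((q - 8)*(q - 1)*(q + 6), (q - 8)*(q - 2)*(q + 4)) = q - 8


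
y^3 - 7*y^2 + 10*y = y*(y - 5)*(y - 2)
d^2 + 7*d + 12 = (d + 3)*(d + 4)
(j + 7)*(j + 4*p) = j^2 + 4*j*p + 7*j + 28*p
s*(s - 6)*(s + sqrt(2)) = s^3 - 6*s^2 + sqrt(2)*s^2 - 6*sqrt(2)*s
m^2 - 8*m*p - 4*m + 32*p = (m - 4)*(m - 8*p)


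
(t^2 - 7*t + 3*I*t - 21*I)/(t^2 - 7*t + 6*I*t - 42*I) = (t + 3*I)/(t + 6*I)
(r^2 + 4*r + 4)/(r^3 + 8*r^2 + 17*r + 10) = (r + 2)/(r^2 + 6*r + 5)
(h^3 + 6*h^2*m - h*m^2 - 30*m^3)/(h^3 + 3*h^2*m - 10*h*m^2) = (h + 3*m)/h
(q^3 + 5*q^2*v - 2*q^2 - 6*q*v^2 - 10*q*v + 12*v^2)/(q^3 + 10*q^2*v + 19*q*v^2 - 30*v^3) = (q - 2)/(q + 5*v)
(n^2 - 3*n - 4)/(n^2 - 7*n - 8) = (n - 4)/(n - 8)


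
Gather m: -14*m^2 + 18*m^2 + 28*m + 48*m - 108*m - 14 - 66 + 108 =4*m^2 - 32*m + 28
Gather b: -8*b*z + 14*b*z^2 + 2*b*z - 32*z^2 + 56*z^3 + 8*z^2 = b*(14*z^2 - 6*z) + 56*z^3 - 24*z^2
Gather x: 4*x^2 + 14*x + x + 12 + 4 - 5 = 4*x^2 + 15*x + 11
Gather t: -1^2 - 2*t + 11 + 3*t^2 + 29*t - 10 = 3*t^2 + 27*t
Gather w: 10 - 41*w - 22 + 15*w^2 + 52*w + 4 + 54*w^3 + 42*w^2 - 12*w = 54*w^3 + 57*w^2 - w - 8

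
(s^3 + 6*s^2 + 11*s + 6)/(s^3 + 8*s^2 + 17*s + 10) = (s + 3)/(s + 5)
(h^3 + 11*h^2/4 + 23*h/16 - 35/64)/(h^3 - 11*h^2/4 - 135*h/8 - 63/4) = (16*h^2 + 16*h - 5)/(8*(2*h^2 - 9*h - 18))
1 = 1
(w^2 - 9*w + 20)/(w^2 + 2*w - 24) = (w - 5)/(w + 6)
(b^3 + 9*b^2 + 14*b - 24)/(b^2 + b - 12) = (b^2 + 5*b - 6)/(b - 3)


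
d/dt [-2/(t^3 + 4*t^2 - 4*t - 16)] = 2*(3*t^2 + 8*t - 4)/(t^3 + 4*t^2 - 4*t - 16)^2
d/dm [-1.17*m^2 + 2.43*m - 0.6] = 2.43 - 2.34*m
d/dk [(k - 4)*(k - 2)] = 2*k - 6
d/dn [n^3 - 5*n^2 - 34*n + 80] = 3*n^2 - 10*n - 34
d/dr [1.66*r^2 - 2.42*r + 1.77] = 3.32*r - 2.42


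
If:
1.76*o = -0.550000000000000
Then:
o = -0.31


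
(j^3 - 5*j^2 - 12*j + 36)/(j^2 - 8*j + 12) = j + 3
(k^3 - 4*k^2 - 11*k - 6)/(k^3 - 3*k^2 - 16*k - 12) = (k + 1)/(k + 2)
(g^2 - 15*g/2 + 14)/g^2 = 1 - 15/(2*g) + 14/g^2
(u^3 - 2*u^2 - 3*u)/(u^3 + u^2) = (u - 3)/u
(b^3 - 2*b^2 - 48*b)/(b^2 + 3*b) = (b^2 - 2*b - 48)/(b + 3)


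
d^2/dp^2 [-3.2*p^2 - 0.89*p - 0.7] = -6.40000000000000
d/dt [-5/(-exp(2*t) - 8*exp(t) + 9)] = 10*(-exp(t) - 4)*exp(t)/(exp(2*t) + 8*exp(t) - 9)^2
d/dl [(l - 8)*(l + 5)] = 2*l - 3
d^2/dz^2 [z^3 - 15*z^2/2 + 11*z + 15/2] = 6*z - 15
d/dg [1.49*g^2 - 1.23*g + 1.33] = 2.98*g - 1.23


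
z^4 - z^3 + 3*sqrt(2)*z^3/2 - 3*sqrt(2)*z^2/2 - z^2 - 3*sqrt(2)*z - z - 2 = (z - 2)*(z + 1)*(z + sqrt(2)/2)*(z + sqrt(2))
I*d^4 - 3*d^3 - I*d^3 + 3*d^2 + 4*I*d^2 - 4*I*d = d*(d - I)*(d + 4*I)*(I*d - I)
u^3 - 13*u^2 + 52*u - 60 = (u - 6)*(u - 5)*(u - 2)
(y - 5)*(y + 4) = y^2 - y - 20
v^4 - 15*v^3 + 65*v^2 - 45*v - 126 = (v - 7)*(v - 6)*(v - 3)*(v + 1)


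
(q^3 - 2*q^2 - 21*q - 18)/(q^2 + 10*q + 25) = (q^3 - 2*q^2 - 21*q - 18)/(q^2 + 10*q + 25)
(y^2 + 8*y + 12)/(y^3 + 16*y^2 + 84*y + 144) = (y + 2)/(y^2 + 10*y + 24)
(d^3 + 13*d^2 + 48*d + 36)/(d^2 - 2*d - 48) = (d^2 + 7*d + 6)/(d - 8)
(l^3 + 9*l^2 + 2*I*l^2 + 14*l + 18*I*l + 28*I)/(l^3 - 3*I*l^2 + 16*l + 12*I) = (l^2 + 9*l + 14)/(l^2 - 5*I*l + 6)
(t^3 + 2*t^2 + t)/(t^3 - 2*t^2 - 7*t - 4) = t/(t - 4)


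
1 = 1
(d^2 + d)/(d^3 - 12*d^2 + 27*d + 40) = d/(d^2 - 13*d + 40)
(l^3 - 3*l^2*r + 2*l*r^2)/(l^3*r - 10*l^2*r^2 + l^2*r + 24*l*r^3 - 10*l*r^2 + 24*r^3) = l*(l^2 - 3*l*r + 2*r^2)/(r*(l^3 - 10*l^2*r + l^2 + 24*l*r^2 - 10*l*r + 24*r^2))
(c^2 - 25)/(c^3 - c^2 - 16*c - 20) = (c + 5)/(c^2 + 4*c + 4)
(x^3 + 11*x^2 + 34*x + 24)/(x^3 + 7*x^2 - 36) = (x^2 + 5*x + 4)/(x^2 + x - 6)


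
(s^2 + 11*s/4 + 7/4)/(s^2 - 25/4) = (4*s^2 + 11*s + 7)/(4*s^2 - 25)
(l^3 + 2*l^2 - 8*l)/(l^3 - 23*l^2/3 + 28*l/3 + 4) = 3*l*(l + 4)/(3*l^2 - 17*l - 6)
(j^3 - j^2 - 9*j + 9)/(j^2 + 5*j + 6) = (j^2 - 4*j + 3)/(j + 2)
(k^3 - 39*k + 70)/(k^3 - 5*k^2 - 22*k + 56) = (k^2 + 2*k - 35)/(k^2 - 3*k - 28)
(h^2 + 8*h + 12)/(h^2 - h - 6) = (h + 6)/(h - 3)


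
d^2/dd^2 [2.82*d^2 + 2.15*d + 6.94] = 5.64000000000000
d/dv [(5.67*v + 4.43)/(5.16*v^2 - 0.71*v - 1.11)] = (29.2572*v^2 - 4.0257*v - (5.67*v + 4.43)*(10.32*v - 0.71) - 6.2937)/(-5.16*v^2 + 0.71*v + 1.11)^2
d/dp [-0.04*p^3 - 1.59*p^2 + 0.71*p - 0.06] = -0.12*p^2 - 3.18*p + 0.71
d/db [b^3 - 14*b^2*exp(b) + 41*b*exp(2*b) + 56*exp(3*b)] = -14*b^2*exp(b) + 3*b^2 + 82*b*exp(2*b) - 28*b*exp(b) + 168*exp(3*b) + 41*exp(2*b)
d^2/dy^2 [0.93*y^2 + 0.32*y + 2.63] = 1.86000000000000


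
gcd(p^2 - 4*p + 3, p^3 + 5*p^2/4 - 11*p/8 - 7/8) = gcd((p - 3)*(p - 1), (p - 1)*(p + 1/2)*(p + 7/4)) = p - 1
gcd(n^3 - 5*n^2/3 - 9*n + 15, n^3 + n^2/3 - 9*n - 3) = n^2 - 9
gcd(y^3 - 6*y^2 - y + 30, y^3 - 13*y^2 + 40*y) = y - 5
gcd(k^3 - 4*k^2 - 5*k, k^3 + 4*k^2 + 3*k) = k^2 + k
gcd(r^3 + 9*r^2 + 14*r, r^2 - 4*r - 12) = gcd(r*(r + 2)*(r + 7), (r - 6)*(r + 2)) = r + 2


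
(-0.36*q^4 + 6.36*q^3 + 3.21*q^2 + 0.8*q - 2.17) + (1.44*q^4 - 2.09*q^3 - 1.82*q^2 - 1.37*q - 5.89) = 1.08*q^4 + 4.27*q^3 + 1.39*q^2 - 0.57*q - 8.06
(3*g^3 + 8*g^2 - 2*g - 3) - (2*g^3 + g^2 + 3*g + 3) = g^3 + 7*g^2 - 5*g - 6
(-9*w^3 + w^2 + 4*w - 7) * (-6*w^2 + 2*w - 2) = 54*w^5 - 24*w^4 - 4*w^3 + 48*w^2 - 22*w + 14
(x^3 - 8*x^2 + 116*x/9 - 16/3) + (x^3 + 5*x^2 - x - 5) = 2*x^3 - 3*x^2 + 107*x/9 - 31/3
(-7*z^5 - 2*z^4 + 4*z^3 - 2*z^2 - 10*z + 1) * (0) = 0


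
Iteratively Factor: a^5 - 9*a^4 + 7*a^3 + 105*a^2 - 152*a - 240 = (a - 4)*(a^4 - 5*a^3 - 13*a^2 + 53*a + 60) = (a - 4)*(a + 1)*(a^3 - 6*a^2 - 7*a + 60) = (a - 4)*(a + 1)*(a + 3)*(a^2 - 9*a + 20) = (a - 4)^2*(a + 1)*(a + 3)*(a - 5)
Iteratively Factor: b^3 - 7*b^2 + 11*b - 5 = (b - 5)*(b^2 - 2*b + 1) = (b - 5)*(b - 1)*(b - 1)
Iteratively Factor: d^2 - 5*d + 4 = (d - 1)*(d - 4)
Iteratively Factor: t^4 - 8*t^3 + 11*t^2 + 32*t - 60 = (t - 5)*(t^3 - 3*t^2 - 4*t + 12) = (t - 5)*(t - 2)*(t^2 - t - 6) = (t - 5)*(t - 3)*(t - 2)*(t + 2)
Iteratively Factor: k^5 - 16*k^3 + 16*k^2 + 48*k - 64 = (k + 4)*(k^4 - 4*k^3 + 16*k - 16) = (k + 2)*(k + 4)*(k^3 - 6*k^2 + 12*k - 8) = (k - 2)*(k + 2)*(k + 4)*(k^2 - 4*k + 4) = (k - 2)^2*(k + 2)*(k + 4)*(k - 2)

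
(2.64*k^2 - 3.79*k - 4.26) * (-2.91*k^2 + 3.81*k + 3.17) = -7.6824*k^4 + 21.0873*k^3 + 6.3255*k^2 - 28.2449*k - 13.5042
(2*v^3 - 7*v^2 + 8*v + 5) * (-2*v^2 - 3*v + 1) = -4*v^5 + 8*v^4 + 7*v^3 - 41*v^2 - 7*v + 5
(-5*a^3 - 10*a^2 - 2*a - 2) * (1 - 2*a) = 10*a^4 + 15*a^3 - 6*a^2 + 2*a - 2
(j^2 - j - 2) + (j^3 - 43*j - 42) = j^3 + j^2 - 44*j - 44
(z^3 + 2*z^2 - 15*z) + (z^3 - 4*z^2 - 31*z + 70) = 2*z^3 - 2*z^2 - 46*z + 70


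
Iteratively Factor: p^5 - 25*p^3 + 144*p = (p)*(p^4 - 25*p^2 + 144) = p*(p - 3)*(p^3 + 3*p^2 - 16*p - 48) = p*(p - 3)*(p + 3)*(p^2 - 16) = p*(p - 4)*(p - 3)*(p + 3)*(p + 4)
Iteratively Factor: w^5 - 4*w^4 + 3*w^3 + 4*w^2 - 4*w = (w - 2)*(w^4 - 2*w^3 - w^2 + 2*w) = w*(w - 2)*(w^3 - 2*w^2 - w + 2) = w*(w - 2)*(w - 1)*(w^2 - w - 2) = w*(w - 2)^2*(w - 1)*(w + 1)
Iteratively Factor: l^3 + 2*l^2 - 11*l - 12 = (l + 4)*(l^2 - 2*l - 3) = (l + 1)*(l + 4)*(l - 3)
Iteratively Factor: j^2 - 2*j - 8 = (j - 4)*(j + 2)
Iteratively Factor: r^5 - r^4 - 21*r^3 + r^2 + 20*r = (r)*(r^4 - r^3 - 21*r^2 + r + 20) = r*(r - 5)*(r^3 + 4*r^2 - r - 4) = r*(r - 5)*(r - 1)*(r^2 + 5*r + 4) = r*(r - 5)*(r - 1)*(r + 4)*(r + 1)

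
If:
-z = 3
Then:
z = -3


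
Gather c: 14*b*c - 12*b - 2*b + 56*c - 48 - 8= -14*b + c*(14*b + 56) - 56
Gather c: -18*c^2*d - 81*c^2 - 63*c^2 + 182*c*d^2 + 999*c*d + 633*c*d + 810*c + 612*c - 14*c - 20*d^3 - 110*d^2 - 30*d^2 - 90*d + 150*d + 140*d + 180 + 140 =c^2*(-18*d - 144) + c*(182*d^2 + 1632*d + 1408) - 20*d^3 - 140*d^2 + 200*d + 320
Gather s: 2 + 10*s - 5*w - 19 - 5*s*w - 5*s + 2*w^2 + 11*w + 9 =s*(5 - 5*w) + 2*w^2 + 6*w - 8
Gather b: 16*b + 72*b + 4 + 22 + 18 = 88*b + 44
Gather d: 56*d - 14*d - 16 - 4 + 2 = 42*d - 18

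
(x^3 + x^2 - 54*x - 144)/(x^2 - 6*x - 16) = (x^2 + 9*x + 18)/(x + 2)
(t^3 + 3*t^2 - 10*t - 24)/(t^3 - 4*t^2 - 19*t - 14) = (t^2 + t - 12)/(t^2 - 6*t - 7)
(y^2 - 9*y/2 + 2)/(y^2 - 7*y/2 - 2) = (2*y - 1)/(2*y + 1)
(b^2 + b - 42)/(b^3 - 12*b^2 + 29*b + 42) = (b + 7)/(b^2 - 6*b - 7)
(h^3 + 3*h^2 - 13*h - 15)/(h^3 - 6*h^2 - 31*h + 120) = (h + 1)/(h - 8)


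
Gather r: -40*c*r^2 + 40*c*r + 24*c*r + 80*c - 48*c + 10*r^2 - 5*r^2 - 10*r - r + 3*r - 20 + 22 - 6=32*c + r^2*(5 - 40*c) + r*(64*c - 8) - 4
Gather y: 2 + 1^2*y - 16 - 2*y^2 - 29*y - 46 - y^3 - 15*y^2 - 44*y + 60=-y^3 - 17*y^2 - 72*y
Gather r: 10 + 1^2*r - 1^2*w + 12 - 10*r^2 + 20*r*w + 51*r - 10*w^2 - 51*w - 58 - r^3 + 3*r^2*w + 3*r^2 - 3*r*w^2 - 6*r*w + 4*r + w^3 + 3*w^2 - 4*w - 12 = -r^3 + r^2*(3*w - 7) + r*(-3*w^2 + 14*w + 56) + w^3 - 7*w^2 - 56*w - 48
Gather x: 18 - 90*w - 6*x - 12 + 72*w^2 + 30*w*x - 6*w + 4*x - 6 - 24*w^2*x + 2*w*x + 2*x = 72*w^2 - 96*w + x*(-24*w^2 + 32*w)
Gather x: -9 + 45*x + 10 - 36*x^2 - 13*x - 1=-36*x^2 + 32*x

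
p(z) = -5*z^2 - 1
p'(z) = -10*z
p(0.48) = -2.15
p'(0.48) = -4.80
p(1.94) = -19.82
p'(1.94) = -19.40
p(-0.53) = -2.40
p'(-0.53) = 5.30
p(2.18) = -24.76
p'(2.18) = -21.80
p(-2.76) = -39.09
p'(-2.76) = 27.60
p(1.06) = -6.62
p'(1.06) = -10.60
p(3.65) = -67.61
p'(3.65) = -36.50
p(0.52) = -2.35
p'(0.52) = -5.20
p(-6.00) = -181.00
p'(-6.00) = 60.00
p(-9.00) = -406.00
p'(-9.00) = 90.00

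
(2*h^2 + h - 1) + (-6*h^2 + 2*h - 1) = -4*h^2 + 3*h - 2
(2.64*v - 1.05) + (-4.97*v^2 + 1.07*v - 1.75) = -4.97*v^2 + 3.71*v - 2.8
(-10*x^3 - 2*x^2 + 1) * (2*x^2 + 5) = -20*x^5 - 4*x^4 - 50*x^3 - 8*x^2 + 5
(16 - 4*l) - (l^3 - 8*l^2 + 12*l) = -l^3 + 8*l^2 - 16*l + 16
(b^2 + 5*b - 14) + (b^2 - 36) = 2*b^2 + 5*b - 50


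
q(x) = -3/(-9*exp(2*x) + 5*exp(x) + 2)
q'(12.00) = 0.00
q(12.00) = 0.00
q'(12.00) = 0.00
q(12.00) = 0.00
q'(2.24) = -0.01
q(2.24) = 0.00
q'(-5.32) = 0.02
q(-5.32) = -1.48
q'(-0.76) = -0.85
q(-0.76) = -1.27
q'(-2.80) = 0.14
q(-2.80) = -1.32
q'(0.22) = -1.97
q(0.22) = 0.52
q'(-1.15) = -0.09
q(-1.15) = -1.12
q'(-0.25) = -111.24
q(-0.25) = -6.89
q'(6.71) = -0.00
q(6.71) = 0.00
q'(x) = -3*(18*exp(2*x) - 5*exp(x))/(-9*exp(2*x) + 5*exp(x) + 2)^2 = (15 - 54*exp(x))*exp(x)/(-9*exp(2*x) + 5*exp(x) + 2)^2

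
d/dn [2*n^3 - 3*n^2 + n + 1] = 6*n^2 - 6*n + 1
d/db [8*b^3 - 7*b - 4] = 24*b^2 - 7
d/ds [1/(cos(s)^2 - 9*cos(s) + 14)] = (2*cos(s) - 9)*sin(s)/(cos(s)^2 - 9*cos(s) + 14)^2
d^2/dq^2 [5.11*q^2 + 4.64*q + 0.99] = 10.2200000000000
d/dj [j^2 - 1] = 2*j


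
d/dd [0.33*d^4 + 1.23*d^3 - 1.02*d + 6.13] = 1.32*d^3 + 3.69*d^2 - 1.02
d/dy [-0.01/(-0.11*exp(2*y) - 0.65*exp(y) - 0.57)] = (-0.0022*exp(y) - 0.0065)*exp(y)/(0.11*exp(2*y) + 0.65*exp(y) + 0.57)^2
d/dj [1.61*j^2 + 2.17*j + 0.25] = 3.22*j + 2.17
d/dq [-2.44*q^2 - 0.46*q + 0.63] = -4.88*q - 0.46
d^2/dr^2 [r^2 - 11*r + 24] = 2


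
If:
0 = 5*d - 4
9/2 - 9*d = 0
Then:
No Solution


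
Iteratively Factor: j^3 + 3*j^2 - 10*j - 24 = (j - 3)*(j^2 + 6*j + 8) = (j - 3)*(j + 4)*(j + 2)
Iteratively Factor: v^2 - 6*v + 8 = (v - 4)*(v - 2)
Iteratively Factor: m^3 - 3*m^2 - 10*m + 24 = (m - 2)*(m^2 - m - 12) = (m - 4)*(m - 2)*(m + 3)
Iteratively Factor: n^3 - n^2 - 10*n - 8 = (n + 2)*(n^2 - 3*n - 4) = (n - 4)*(n + 2)*(n + 1)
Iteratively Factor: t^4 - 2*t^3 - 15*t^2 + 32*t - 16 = (t - 4)*(t^3 + 2*t^2 - 7*t + 4) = (t - 4)*(t - 1)*(t^2 + 3*t - 4) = (t - 4)*(t - 1)^2*(t + 4)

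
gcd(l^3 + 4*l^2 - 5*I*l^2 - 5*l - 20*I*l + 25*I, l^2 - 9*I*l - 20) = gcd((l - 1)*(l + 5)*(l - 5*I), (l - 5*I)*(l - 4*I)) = l - 5*I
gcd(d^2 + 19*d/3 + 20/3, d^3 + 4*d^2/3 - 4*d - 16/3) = d + 4/3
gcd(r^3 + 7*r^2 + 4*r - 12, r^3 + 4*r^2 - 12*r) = r + 6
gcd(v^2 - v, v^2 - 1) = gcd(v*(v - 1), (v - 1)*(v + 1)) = v - 1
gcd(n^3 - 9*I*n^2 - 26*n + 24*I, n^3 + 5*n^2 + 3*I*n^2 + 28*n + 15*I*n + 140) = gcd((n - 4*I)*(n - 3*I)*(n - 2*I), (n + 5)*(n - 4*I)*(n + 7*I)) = n - 4*I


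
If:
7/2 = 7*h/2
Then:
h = 1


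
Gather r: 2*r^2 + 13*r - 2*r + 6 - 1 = 2*r^2 + 11*r + 5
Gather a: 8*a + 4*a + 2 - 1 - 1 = 12*a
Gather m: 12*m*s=12*m*s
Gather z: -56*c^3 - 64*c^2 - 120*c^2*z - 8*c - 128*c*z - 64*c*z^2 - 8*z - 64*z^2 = -56*c^3 - 64*c^2 - 8*c + z^2*(-64*c - 64) + z*(-120*c^2 - 128*c - 8)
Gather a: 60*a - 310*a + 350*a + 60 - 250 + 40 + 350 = 100*a + 200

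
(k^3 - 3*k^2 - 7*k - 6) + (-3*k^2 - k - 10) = k^3 - 6*k^2 - 8*k - 16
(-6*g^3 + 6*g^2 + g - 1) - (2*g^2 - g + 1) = -6*g^3 + 4*g^2 + 2*g - 2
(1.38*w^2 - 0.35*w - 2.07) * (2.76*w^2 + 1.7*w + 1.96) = 3.8088*w^4 + 1.38*w^3 - 3.6034*w^2 - 4.205*w - 4.0572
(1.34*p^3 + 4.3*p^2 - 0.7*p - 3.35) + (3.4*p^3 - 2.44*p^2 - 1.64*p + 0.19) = 4.74*p^3 + 1.86*p^2 - 2.34*p - 3.16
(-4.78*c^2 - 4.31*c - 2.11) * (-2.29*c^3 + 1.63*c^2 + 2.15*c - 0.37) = 10.9462*c^5 + 2.0785*c^4 - 12.4704*c^3 - 10.9372*c^2 - 2.9418*c + 0.7807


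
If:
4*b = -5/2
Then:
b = -5/8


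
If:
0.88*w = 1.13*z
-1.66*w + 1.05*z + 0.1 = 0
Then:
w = 0.12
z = 0.09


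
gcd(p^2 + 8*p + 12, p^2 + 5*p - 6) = p + 6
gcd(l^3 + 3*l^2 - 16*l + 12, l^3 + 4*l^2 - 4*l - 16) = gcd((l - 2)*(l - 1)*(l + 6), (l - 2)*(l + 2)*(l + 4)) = l - 2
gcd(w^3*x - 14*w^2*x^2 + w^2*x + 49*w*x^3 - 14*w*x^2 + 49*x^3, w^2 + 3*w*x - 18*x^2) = 1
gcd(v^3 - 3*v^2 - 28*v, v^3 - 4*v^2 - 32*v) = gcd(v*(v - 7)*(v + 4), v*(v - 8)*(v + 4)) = v^2 + 4*v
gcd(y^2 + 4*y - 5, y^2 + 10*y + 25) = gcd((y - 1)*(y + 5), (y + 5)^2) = y + 5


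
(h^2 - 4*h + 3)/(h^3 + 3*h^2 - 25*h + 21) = 1/(h + 7)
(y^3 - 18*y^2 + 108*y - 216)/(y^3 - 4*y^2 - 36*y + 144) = (y^2 - 12*y + 36)/(y^2 + 2*y - 24)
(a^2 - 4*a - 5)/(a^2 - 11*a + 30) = (a + 1)/(a - 6)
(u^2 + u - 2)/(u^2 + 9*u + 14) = (u - 1)/(u + 7)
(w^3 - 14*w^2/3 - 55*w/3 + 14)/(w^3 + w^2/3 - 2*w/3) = (w^2 - 4*w - 21)/(w*(w + 1))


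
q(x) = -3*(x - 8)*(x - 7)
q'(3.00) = 27.00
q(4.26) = -30.74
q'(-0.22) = 46.32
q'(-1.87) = 56.22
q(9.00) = -6.00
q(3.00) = -60.00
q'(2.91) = 27.54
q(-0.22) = -178.05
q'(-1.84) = 56.04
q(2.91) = -62.45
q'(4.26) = 19.44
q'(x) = 45 - 6*x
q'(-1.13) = 51.78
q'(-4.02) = 69.12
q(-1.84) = -260.96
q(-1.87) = -262.64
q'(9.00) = -9.00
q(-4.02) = -397.38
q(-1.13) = -222.68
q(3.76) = -41.21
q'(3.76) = 22.44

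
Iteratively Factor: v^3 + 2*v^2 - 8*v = (v)*(v^2 + 2*v - 8) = v*(v + 4)*(v - 2)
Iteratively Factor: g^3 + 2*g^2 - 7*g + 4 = (g - 1)*(g^2 + 3*g - 4) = (g - 1)*(g + 4)*(g - 1)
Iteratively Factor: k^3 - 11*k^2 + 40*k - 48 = (k - 4)*(k^2 - 7*k + 12) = (k - 4)^2*(k - 3)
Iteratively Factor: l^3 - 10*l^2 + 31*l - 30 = (l - 2)*(l^2 - 8*l + 15) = (l - 5)*(l - 2)*(l - 3)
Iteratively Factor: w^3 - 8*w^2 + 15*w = (w - 3)*(w^2 - 5*w) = (w - 5)*(w - 3)*(w)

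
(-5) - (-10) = 5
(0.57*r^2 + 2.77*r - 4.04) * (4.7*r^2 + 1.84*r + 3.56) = 2.679*r^4 + 14.0678*r^3 - 11.862*r^2 + 2.4276*r - 14.3824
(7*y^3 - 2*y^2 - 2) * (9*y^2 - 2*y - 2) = 63*y^5 - 32*y^4 - 10*y^3 - 14*y^2 + 4*y + 4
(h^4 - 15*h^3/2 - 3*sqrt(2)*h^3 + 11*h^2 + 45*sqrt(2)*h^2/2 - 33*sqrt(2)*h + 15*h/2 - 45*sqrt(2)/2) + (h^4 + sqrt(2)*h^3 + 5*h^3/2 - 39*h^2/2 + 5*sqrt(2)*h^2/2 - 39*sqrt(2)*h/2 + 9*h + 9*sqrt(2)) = 2*h^4 - 5*h^3 - 2*sqrt(2)*h^3 - 17*h^2/2 + 25*sqrt(2)*h^2 - 105*sqrt(2)*h/2 + 33*h/2 - 27*sqrt(2)/2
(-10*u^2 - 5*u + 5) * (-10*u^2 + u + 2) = 100*u^4 + 40*u^3 - 75*u^2 - 5*u + 10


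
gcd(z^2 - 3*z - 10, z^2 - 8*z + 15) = z - 5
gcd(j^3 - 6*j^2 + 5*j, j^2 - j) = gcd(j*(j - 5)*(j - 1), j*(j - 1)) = j^2 - j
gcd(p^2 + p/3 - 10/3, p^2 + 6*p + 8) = p + 2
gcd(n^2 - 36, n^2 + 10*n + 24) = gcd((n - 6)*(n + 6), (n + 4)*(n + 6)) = n + 6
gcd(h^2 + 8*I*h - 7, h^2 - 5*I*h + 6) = h + I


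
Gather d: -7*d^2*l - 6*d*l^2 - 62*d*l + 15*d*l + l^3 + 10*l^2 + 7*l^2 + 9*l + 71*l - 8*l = -7*d^2*l + d*(-6*l^2 - 47*l) + l^3 + 17*l^2 + 72*l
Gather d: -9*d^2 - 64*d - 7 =-9*d^2 - 64*d - 7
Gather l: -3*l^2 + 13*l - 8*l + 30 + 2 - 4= -3*l^2 + 5*l + 28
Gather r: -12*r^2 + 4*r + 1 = -12*r^2 + 4*r + 1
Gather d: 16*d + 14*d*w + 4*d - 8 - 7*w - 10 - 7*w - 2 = d*(14*w + 20) - 14*w - 20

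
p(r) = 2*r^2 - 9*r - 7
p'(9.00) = 27.00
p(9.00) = 74.00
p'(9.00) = 27.00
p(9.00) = 74.00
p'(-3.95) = -24.80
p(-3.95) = 59.76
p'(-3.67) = -23.68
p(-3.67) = 52.97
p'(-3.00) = -21.00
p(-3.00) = 38.00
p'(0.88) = -5.48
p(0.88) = -13.37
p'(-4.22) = -25.88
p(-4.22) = 66.60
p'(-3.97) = -24.88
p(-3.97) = 60.25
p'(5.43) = 12.72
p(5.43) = 3.10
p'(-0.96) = -12.84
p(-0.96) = 3.48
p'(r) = 4*r - 9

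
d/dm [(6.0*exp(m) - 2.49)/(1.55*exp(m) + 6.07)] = 40.2795*exp(m)/(1.55*exp(m) + 6.07)^2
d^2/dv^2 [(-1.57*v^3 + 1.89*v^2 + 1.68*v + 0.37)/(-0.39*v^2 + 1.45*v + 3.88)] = (2.22044604925031e-16*v^5 + 8.70465200000001*v^3 + 35.49957*v^2 + 127.814802*v - 40.67789)/(0.059319*v^6 - 0.661635*v^5 + 0.689481*v^4 + 10.116215*v^3 - 6.859452*v^2 - 65.48664*v - 58.411072)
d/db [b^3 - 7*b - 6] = 3*b^2 - 7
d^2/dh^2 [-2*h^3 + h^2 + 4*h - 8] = 2 - 12*h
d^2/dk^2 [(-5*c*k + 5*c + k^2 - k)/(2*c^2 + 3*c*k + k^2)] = 2*(34*c^4 + 30*c^3*k + 41*c^3 - 6*c^2*k^2 + 51*c^2*k - 8*c*k^3 + 15*c*k^2 - k^3)/(8*c^6 + 36*c^5*k + 66*c^4*k^2 + 63*c^3*k^3 + 33*c^2*k^4 + 9*c*k^5 + k^6)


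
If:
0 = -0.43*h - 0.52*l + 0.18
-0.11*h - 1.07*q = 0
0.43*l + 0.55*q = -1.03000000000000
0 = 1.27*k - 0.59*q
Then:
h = 2.86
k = -0.14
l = -2.02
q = -0.29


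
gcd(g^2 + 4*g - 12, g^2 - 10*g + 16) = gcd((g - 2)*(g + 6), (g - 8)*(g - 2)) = g - 2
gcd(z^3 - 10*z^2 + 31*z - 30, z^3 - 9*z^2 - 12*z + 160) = z - 5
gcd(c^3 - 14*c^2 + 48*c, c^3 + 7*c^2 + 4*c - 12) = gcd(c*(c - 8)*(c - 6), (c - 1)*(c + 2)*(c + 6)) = 1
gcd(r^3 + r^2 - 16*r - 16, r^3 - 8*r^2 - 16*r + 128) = r^2 - 16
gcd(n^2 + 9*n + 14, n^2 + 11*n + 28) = n + 7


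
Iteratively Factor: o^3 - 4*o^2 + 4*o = (o - 2)*(o^2 - 2*o) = o*(o - 2)*(o - 2)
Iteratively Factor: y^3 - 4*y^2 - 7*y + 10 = (y + 2)*(y^2 - 6*y + 5) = (y - 1)*(y + 2)*(y - 5)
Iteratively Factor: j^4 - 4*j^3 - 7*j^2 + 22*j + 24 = (j + 2)*(j^3 - 6*j^2 + 5*j + 12) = (j - 3)*(j + 2)*(j^2 - 3*j - 4) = (j - 3)*(j + 1)*(j + 2)*(j - 4)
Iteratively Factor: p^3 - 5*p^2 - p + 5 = (p - 1)*(p^2 - 4*p - 5) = (p - 5)*(p - 1)*(p + 1)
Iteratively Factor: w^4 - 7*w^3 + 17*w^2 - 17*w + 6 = (w - 1)*(w^3 - 6*w^2 + 11*w - 6) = (w - 3)*(w - 1)*(w^2 - 3*w + 2) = (w - 3)*(w - 1)^2*(w - 2)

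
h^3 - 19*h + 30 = (h - 3)*(h - 2)*(h + 5)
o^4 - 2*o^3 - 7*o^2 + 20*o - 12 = (o - 2)^2*(o - 1)*(o + 3)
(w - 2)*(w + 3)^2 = w^3 + 4*w^2 - 3*w - 18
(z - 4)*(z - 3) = z^2 - 7*z + 12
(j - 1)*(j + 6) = j^2 + 5*j - 6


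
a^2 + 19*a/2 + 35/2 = (a + 5/2)*(a + 7)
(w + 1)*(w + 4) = w^2 + 5*w + 4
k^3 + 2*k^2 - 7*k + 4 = (k - 1)^2*(k + 4)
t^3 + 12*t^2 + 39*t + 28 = (t + 1)*(t + 4)*(t + 7)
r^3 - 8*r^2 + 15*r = r*(r - 5)*(r - 3)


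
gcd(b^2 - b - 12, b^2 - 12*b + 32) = b - 4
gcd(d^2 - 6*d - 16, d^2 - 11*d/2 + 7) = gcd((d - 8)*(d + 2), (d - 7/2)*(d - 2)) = 1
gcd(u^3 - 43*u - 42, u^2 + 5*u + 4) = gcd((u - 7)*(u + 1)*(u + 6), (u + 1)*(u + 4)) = u + 1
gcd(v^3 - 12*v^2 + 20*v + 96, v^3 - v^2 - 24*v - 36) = v^2 - 4*v - 12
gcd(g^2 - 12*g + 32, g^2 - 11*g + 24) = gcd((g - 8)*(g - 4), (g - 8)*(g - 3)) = g - 8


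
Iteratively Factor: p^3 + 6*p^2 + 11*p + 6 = (p + 3)*(p^2 + 3*p + 2) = (p + 2)*(p + 3)*(p + 1)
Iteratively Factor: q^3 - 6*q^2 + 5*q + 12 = (q - 4)*(q^2 - 2*q - 3) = (q - 4)*(q - 3)*(q + 1)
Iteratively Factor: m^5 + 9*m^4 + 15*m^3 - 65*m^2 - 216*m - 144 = (m - 3)*(m^4 + 12*m^3 + 51*m^2 + 88*m + 48) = (m - 3)*(m + 1)*(m^3 + 11*m^2 + 40*m + 48) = (m - 3)*(m + 1)*(m + 4)*(m^2 + 7*m + 12) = (m - 3)*(m + 1)*(m + 3)*(m + 4)*(m + 4)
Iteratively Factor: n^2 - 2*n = (n - 2)*(n)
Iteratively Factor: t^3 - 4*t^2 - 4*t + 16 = (t - 2)*(t^2 - 2*t - 8) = (t - 2)*(t + 2)*(t - 4)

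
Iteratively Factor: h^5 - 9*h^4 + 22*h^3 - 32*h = (h - 4)*(h^4 - 5*h^3 + 2*h^2 + 8*h) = (h - 4)*(h - 2)*(h^3 - 3*h^2 - 4*h) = (h - 4)*(h - 2)*(h + 1)*(h^2 - 4*h) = (h - 4)^2*(h - 2)*(h + 1)*(h)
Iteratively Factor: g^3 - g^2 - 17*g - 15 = (g + 1)*(g^2 - 2*g - 15) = (g + 1)*(g + 3)*(g - 5)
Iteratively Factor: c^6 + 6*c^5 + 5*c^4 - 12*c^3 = (c)*(c^5 + 6*c^4 + 5*c^3 - 12*c^2) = c*(c + 4)*(c^4 + 2*c^3 - 3*c^2) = c*(c - 1)*(c + 4)*(c^3 + 3*c^2) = c^2*(c - 1)*(c + 4)*(c^2 + 3*c) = c^3*(c - 1)*(c + 4)*(c + 3)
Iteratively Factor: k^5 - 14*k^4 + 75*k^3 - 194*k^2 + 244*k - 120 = (k - 3)*(k^4 - 11*k^3 + 42*k^2 - 68*k + 40) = (k - 3)*(k - 2)*(k^3 - 9*k^2 + 24*k - 20) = (k - 5)*(k - 3)*(k - 2)*(k^2 - 4*k + 4) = (k - 5)*(k - 3)*(k - 2)^2*(k - 2)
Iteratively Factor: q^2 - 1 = (q - 1)*(q + 1)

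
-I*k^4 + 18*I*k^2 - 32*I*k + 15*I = (k - 3)*(k - 1)*(k + 5)*(-I*k + I)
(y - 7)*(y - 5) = y^2 - 12*y + 35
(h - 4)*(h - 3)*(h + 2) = h^3 - 5*h^2 - 2*h + 24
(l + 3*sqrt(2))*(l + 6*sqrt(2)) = l^2 + 9*sqrt(2)*l + 36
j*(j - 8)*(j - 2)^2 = j^4 - 12*j^3 + 36*j^2 - 32*j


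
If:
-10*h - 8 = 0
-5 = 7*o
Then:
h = -4/5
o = -5/7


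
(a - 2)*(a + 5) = a^2 + 3*a - 10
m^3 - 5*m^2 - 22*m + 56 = (m - 7)*(m - 2)*(m + 4)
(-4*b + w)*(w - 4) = -4*b*w + 16*b + w^2 - 4*w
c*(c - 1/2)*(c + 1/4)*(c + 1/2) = c^4 + c^3/4 - c^2/4 - c/16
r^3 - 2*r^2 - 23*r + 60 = (r - 4)*(r - 3)*(r + 5)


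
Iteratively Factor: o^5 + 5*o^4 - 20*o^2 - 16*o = (o + 4)*(o^4 + o^3 - 4*o^2 - 4*o) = (o + 2)*(o + 4)*(o^3 - o^2 - 2*o) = o*(o + 2)*(o + 4)*(o^2 - o - 2) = o*(o - 2)*(o + 2)*(o + 4)*(o + 1)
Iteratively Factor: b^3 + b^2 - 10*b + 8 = (b - 1)*(b^2 + 2*b - 8) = (b - 1)*(b + 4)*(b - 2)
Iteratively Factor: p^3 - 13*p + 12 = (p + 4)*(p^2 - 4*p + 3) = (p - 3)*(p + 4)*(p - 1)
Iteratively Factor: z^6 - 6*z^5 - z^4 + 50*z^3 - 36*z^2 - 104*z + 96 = (z - 2)*(z^5 - 4*z^4 - 9*z^3 + 32*z^2 + 28*z - 48) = (z - 2)*(z + 2)*(z^4 - 6*z^3 + 3*z^2 + 26*z - 24) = (z - 2)*(z - 1)*(z + 2)*(z^3 - 5*z^2 - 2*z + 24) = (z - 4)*(z - 2)*(z - 1)*(z + 2)*(z^2 - z - 6) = (z - 4)*(z - 3)*(z - 2)*(z - 1)*(z + 2)*(z + 2)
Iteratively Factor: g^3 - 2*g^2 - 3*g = (g + 1)*(g^2 - 3*g) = g*(g + 1)*(g - 3)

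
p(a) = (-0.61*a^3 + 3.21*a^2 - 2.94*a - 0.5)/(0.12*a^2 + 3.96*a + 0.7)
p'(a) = (-0.24*a - 3.96)*(-0.61*a^3 + 3.21*a^2 - 2.94*a - 0.5)/(0.12*a^2 + 3.96*a + 0.7)^2 + (-1.83*a^2 + 6.42*a - 2.94)/(0.12*a^2 + 3.96*a + 0.7)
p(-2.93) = -5.17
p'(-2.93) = 2.09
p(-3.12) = -5.57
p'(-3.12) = 2.18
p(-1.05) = -2.05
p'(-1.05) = 1.23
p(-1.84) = -3.17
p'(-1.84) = 1.59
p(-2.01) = -3.44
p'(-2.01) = 1.66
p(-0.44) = -1.44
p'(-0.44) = 0.56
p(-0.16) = 0.79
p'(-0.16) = -102.53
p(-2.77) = -4.84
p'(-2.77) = 2.01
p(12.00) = -9.58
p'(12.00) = -1.89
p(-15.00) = -89.10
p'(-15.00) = 15.11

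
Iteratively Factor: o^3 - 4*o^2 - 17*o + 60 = (o - 5)*(o^2 + o - 12) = (o - 5)*(o + 4)*(o - 3)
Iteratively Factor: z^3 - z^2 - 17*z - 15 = (z - 5)*(z^2 + 4*z + 3) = (z - 5)*(z + 3)*(z + 1)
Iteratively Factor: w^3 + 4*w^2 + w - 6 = (w - 1)*(w^2 + 5*w + 6) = (w - 1)*(w + 3)*(w + 2)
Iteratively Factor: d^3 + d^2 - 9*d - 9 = (d + 3)*(d^2 - 2*d - 3) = (d - 3)*(d + 3)*(d + 1)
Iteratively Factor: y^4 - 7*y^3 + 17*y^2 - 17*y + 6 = (y - 3)*(y^3 - 4*y^2 + 5*y - 2) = (y - 3)*(y - 1)*(y^2 - 3*y + 2) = (y - 3)*(y - 2)*(y - 1)*(y - 1)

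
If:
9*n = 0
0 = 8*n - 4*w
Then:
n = 0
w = 0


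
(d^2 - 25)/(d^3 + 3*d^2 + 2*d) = (d^2 - 25)/(d*(d^2 + 3*d + 2))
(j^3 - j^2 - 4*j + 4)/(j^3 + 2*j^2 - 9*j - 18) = (j^2 - 3*j + 2)/(j^2 - 9)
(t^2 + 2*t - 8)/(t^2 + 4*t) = (t - 2)/t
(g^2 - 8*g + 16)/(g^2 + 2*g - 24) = (g - 4)/(g + 6)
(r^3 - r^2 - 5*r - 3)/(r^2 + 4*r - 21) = (r^2 + 2*r + 1)/(r + 7)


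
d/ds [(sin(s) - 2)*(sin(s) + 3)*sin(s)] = (3*sin(s)^2 + 2*sin(s) - 6)*cos(s)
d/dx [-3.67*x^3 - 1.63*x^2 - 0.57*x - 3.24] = -11.01*x^2 - 3.26*x - 0.57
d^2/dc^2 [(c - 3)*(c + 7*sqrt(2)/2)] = 2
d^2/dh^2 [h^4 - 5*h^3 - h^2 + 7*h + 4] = 12*h^2 - 30*h - 2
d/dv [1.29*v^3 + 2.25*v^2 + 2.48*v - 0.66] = 3.87*v^2 + 4.5*v + 2.48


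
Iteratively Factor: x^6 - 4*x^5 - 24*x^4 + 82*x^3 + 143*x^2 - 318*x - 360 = (x + 4)*(x^5 - 8*x^4 + 8*x^3 + 50*x^2 - 57*x - 90) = (x - 5)*(x + 4)*(x^4 - 3*x^3 - 7*x^2 + 15*x + 18) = (x - 5)*(x + 2)*(x + 4)*(x^3 - 5*x^2 + 3*x + 9) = (x - 5)*(x - 3)*(x + 2)*(x + 4)*(x^2 - 2*x - 3) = (x - 5)*(x - 3)^2*(x + 2)*(x + 4)*(x + 1)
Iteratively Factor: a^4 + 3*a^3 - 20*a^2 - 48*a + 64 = (a + 4)*(a^3 - a^2 - 16*a + 16) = (a - 1)*(a + 4)*(a^2 - 16) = (a - 4)*(a - 1)*(a + 4)*(a + 4)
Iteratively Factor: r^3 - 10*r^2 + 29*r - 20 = (r - 1)*(r^2 - 9*r + 20) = (r - 4)*(r - 1)*(r - 5)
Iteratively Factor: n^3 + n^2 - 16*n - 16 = (n + 4)*(n^2 - 3*n - 4) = (n - 4)*(n + 4)*(n + 1)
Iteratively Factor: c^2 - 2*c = (c)*(c - 2)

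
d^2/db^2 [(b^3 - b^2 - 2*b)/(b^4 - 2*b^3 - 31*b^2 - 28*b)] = 2*(b^3 - 6*b^2 + 102*b - 158)/(b^6 - 9*b^5 - 57*b^4 + 477*b^3 + 1596*b^2 - 7056*b - 21952)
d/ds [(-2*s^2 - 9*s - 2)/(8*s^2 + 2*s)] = (17*s^2 + 8*s + 1)/(s^2*(16*s^2 + 8*s + 1))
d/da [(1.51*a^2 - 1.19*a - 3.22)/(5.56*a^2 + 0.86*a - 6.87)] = (7.915*a^2 + 15.059*a + 10.9445)/(30.9136*a^4 + 9.5632*a^3 - 75.6548*a^2 - 11.8164*a + 47.1969)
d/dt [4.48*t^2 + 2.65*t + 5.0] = 8.96*t + 2.65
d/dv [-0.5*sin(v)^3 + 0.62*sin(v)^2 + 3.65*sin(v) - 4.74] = (-1.5*sin(v)^2 + 1.24*sin(v) + 3.65)*cos(v)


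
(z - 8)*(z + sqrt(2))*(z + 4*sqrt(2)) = z^3 - 8*z^2 + 5*sqrt(2)*z^2 - 40*sqrt(2)*z + 8*z - 64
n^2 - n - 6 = (n - 3)*(n + 2)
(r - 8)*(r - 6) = r^2 - 14*r + 48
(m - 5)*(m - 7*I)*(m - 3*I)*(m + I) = m^4 - 5*m^3 - 9*I*m^3 - 11*m^2 + 45*I*m^2 + 55*m - 21*I*m + 105*I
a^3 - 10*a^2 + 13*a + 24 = (a - 8)*(a - 3)*(a + 1)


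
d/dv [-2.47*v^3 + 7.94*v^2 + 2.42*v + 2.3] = -7.41*v^2 + 15.88*v + 2.42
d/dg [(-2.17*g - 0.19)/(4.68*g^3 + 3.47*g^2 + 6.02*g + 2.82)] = (20.3112*g^3 + 10.1975*g^2 + 1.3186*g - 4.9756)/(21.9024*g^6 + 32.4792*g^5 + 68.3881*g^4 + 68.174*g^3 + 55.8112*g^2 + 33.9528*g + 7.9524)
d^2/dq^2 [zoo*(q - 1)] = 0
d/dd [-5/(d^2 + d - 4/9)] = 405*(2*d + 1)/(9*d^2 + 9*d - 4)^2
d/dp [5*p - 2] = 5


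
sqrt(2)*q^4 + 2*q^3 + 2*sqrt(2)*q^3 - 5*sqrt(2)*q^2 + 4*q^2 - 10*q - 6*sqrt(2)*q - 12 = (q - 2)*(q + 3)*(q + sqrt(2))*(sqrt(2)*q + sqrt(2))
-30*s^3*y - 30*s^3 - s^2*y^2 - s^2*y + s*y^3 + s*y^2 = (-6*s + y)*(5*s + y)*(s*y + s)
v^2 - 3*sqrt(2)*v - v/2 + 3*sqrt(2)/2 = (v - 1/2)*(v - 3*sqrt(2))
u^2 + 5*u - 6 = (u - 1)*(u + 6)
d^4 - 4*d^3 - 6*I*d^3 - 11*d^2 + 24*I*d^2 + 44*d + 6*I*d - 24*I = (d - 4)*(d - 3*I)*(d - 2*I)*(d - I)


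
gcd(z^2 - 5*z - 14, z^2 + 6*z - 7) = 1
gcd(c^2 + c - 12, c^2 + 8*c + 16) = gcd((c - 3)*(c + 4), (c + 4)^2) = c + 4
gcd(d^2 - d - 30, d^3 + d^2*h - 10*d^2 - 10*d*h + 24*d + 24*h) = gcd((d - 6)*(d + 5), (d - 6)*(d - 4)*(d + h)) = d - 6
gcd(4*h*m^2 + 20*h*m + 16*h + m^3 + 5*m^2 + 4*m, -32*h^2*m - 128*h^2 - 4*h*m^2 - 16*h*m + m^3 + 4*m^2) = 4*h*m + 16*h + m^2 + 4*m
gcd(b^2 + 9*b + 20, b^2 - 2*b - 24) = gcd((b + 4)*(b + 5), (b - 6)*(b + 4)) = b + 4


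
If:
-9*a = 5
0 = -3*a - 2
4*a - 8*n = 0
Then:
No Solution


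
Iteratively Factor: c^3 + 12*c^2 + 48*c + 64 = (c + 4)*(c^2 + 8*c + 16) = (c + 4)^2*(c + 4)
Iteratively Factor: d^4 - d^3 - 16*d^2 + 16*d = (d)*(d^3 - d^2 - 16*d + 16) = d*(d + 4)*(d^2 - 5*d + 4) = d*(d - 1)*(d + 4)*(d - 4)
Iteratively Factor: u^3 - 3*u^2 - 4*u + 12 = (u - 3)*(u^2 - 4) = (u - 3)*(u + 2)*(u - 2)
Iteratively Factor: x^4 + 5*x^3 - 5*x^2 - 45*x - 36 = (x + 4)*(x^3 + x^2 - 9*x - 9) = (x + 1)*(x + 4)*(x^2 - 9) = (x + 1)*(x + 3)*(x + 4)*(x - 3)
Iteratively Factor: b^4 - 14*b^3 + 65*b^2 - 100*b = (b)*(b^3 - 14*b^2 + 65*b - 100) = b*(b - 4)*(b^2 - 10*b + 25) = b*(b - 5)*(b - 4)*(b - 5)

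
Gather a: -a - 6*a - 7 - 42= -7*a - 49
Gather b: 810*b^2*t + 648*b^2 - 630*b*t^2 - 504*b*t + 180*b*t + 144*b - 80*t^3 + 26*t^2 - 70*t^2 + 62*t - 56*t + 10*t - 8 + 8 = b^2*(810*t + 648) + b*(-630*t^2 - 324*t + 144) - 80*t^3 - 44*t^2 + 16*t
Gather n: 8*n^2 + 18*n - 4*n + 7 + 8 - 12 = 8*n^2 + 14*n + 3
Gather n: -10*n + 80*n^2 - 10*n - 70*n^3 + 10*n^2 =-70*n^3 + 90*n^2 - 20*n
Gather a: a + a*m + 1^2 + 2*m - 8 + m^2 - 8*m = a*(m + 1) + m^2 - 6*m - 7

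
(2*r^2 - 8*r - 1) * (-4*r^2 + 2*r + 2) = -8*r^4 + 36*r^3 - 8*r^2 - 18*r - 2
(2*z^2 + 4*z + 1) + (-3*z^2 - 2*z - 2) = -z^2 + 2*z - 1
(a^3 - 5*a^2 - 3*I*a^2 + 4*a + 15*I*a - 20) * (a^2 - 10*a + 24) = a^5 - 15*a^4 - 3*I*a^4 + 78*a^3 + 45*I*a^3 - 180*a^2 - 222*I*a^2 + 296*a + 360*I*a - 480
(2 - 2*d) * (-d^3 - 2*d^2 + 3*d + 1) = 2*d^4 + 2*d^3 - 10*d^2 + 4*d + 2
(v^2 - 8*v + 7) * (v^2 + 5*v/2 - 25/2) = v^4 - 11*v^3/2 - 51*v^2/2 + 235*v/2 - 175/2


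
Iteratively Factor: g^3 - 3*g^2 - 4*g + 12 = (g + 2)*(g^2 - 5*g + 6) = (g - 2)*(g + 2)*(g - 3)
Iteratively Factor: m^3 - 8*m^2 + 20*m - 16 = (m - 2)*(m^2 - 6*m + 8) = (m - 4)*(m - 2)*(m - 2)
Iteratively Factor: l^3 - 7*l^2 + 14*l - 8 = (l - 4)*(l^2 - 3*l + 2) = (l - 4)*(l - 2)*(l - 1)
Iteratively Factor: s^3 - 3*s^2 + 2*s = (s)*(s^2 - 3*s + 2) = s*(s - 2)*(s - 1)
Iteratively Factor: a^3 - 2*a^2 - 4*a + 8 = (a + 2)*(a^2 - 4*a + 4) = (a - 2)*(a + 2)*(a - 2)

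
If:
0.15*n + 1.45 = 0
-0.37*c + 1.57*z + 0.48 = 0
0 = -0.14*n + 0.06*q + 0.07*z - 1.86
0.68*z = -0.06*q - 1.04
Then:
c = -9.46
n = -9.67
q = 11.40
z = -2.54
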